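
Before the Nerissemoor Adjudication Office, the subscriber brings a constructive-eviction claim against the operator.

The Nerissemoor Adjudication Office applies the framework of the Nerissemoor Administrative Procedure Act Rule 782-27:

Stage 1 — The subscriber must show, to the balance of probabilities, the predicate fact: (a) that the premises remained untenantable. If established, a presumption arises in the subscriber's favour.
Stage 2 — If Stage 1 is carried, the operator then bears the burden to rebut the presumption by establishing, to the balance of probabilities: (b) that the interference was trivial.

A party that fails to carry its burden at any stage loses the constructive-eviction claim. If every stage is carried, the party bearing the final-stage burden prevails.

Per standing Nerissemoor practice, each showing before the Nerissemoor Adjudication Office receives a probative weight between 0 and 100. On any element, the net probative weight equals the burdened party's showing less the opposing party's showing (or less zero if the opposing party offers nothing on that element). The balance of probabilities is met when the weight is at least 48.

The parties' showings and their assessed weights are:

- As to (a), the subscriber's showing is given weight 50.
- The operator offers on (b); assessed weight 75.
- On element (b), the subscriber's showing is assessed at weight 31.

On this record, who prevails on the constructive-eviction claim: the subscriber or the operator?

subscriber

Stage 1 (subscriber, the balance of probabilities, weight is at least 48): (a) 50 ≥ 48 — meets.
  Stage 1 carried; the burden shifts to the operator.
Stage 2 (operator, the balance of probabilities, weight is at least 48): (b) net 75−31=44 < 48 — fails.
  Stage 2 not carried; the operator fails its burden.
The analysis ends at Stage 2; the subscriber prevails.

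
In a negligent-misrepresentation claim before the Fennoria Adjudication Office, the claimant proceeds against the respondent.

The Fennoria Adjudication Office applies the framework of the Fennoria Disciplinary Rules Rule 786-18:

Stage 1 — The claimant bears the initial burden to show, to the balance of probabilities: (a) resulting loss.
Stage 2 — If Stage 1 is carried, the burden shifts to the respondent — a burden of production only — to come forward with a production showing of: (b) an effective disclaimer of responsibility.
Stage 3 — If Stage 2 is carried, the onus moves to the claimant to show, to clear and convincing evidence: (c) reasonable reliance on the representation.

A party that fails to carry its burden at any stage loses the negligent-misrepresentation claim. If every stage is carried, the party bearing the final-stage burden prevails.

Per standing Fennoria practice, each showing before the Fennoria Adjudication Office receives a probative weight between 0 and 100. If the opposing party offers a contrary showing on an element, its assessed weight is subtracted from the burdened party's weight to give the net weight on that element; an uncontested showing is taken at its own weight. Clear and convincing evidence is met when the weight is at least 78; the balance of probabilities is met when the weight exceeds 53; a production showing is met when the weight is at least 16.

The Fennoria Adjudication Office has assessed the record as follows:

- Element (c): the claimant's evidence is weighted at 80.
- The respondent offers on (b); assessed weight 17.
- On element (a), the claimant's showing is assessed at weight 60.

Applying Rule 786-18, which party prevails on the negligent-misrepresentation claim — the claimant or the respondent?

At Stage 1 the claimant must meet the balance of probabilities (weight exceeds 53): on (a) the weight is 60, which does exceed 53, so (a) meets the standard.
  Stage 1 carried; the burden shifts to the respondent.
At Stage 2 the respondent must meet a production showing (weight is at least 16): on (b) the weight is 17, which does reach 16, so (b) meets the standard.
  The respondent carries Stage 2; the claimant now bears the burden.
At Stage 3 the claimant must meet clear and convincing evidence (weight is at least 78): on (c) the weight is 80, which does reach 78, so (c) meets the standard.
  All elements met at the final stage.
With every stage satisfied, the claimant prevails.

claimant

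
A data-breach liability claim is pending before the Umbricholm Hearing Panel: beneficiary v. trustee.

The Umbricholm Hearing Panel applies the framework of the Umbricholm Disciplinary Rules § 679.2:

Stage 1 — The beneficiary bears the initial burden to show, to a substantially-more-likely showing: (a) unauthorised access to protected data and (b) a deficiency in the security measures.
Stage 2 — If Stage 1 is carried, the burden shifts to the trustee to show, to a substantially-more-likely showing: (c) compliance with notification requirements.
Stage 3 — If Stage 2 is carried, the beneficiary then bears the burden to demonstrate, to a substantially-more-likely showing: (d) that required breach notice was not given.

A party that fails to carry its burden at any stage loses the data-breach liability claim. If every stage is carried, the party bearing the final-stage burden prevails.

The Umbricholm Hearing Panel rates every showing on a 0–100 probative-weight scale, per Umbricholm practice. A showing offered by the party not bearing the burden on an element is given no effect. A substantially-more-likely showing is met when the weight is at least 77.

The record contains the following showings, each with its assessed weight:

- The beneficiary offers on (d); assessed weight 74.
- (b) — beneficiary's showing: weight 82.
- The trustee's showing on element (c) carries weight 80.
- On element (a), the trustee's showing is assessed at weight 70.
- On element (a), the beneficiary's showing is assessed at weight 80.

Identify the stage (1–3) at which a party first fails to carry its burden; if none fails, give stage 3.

stage 3

At Stage 1 the beneficiary must meet a substantially-more-likely showing (weight is at least 77): on (a) the weight is 80 (the trustee's 70 is given no effect), which does reach 77, so (a) meets the standard; on (b) the weight is 82, which does reach 77, so (b) meets the standard.
  Stage 1 is satisfied; the onus moves to the trustee.
At Stage 2 the trustee must meet a substantially-more-likely showing (weight is at least 77): on (c) the weight is 80, ≥ 77, so (c) meets the standard.
  The trustee carries Stage 2; the beneficiary now bears the burden.
At Stage 3 the beneficiary must meet a substantially-more-likely showing (weight is at least 77): on (d) the weight is 74, < 77, so (d) does not meet the standard.
  Stage 3 not carried; the beneficiary fails its burden.
The analysis ends at Stage 3; the trustee prevails.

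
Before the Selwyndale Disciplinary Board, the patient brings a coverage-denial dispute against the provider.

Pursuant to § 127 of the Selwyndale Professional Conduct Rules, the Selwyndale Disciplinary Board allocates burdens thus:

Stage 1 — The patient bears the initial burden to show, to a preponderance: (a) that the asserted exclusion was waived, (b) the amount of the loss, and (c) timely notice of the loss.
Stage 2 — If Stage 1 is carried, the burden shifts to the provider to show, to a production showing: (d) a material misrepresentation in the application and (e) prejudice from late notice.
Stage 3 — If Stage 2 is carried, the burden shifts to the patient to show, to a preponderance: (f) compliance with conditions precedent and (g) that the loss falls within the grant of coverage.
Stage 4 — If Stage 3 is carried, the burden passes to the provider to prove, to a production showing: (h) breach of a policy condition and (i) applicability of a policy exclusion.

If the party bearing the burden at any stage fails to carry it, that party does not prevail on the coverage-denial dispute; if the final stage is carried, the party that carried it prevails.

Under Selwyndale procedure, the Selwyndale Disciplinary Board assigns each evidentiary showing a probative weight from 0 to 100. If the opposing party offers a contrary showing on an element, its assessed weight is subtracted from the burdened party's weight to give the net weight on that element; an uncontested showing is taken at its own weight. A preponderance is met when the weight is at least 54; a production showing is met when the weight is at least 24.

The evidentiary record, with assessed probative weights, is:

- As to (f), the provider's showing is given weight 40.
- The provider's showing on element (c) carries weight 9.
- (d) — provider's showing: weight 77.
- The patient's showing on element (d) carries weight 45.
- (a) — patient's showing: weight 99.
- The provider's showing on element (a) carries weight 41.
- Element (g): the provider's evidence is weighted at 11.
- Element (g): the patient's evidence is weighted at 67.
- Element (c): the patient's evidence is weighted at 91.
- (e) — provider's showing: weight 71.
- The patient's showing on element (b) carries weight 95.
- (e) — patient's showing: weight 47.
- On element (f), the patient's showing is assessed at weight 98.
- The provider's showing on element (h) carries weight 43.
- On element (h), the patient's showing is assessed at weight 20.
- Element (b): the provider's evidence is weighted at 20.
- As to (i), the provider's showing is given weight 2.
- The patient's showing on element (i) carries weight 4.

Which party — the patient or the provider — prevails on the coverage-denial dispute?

Stage 1 (patient, a preponderance, weight is at least 54): (a) net 99−41=58 ≥ 54 — meets; (b) net 95−20=75 ≥ 54 — meets; (c) net 91−9=82 ≥ 54 — meets.
  The patient carries Stage 1; the provider now bears the burden.
Stage 2 (provider, a production showing, weight is at least 24): (d) net 77−45=32 ≥ 24 — meets; (e) net 71−47=24 ≥ 24 — meets.
  Stage 2 carried; the burden shifts to the patient.
Stage 3 (patient, a preponderance, weight is at least 54): (f) net 98−40=58 ≥ 54 — meets; (g) net 67−11=56 ≥ 54 — meets.
  All elements met. The burden passes to the provider.
Stage 4 (provider, a production showing, weight is at least 24): (h) net 43−20=23 < 24 — fails; (i) net 2−4=-2 < 24 — fails.
  Stage 4 not carried; the provider fails its burden.
So the patient prevails.

patient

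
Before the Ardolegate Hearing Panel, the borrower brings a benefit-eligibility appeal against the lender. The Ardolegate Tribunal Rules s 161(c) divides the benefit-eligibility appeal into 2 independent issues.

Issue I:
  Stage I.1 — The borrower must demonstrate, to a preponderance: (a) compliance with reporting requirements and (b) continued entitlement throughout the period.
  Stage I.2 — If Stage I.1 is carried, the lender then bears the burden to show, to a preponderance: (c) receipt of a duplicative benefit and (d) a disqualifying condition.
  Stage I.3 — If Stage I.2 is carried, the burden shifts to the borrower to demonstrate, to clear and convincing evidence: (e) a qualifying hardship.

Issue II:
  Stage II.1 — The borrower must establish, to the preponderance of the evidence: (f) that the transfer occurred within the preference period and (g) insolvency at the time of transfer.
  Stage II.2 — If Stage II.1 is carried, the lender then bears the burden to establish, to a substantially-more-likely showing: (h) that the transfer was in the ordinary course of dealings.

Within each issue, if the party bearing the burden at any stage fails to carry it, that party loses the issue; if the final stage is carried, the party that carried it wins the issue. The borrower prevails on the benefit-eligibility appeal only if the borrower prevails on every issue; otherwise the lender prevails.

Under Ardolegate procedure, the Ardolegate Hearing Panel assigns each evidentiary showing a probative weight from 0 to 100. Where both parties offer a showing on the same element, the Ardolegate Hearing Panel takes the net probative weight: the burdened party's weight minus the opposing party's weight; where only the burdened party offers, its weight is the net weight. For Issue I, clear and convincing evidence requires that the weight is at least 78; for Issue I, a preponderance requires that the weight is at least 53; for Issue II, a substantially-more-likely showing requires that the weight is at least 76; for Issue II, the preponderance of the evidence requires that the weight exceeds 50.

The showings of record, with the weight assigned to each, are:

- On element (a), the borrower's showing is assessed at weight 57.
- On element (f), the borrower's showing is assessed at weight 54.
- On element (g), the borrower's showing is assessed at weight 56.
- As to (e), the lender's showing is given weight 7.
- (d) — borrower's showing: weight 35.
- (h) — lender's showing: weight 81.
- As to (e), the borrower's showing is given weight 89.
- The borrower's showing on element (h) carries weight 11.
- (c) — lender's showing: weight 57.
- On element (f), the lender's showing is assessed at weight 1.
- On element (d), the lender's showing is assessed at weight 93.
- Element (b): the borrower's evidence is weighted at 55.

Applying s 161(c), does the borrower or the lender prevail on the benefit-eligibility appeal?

borrower

— Issue I —
At Stage I.1 the borrower must meet a preponderance (weight is at least 53): on (a) the weight is 57, ≥ 53, so (a) meets the standard; on (b) the weight is 55, ≥ 53, so (b) meets the standard.
  The borrower carries Stage I.1; the lender now bears the burden.
At Stage I.2 the lender must meet a preponderance (weight is at least 53): on (c) the weight is 57, which does reach 53, so (c) meets the standard; on (d) the weight is 93 less the opposing 35 gives net 58, ≥ 53, so (d) meets the standard.
  Stage I.2 carried; the burden shifts to the borrower.
At Stage I.3 the borrower must meet clear and convincing evidence (weight is at least 78): on (e) the weight is 89 less the opposing 7 gives net 82, ≥ 78, so (e) meets the standard.
  All elements met at the final stage.
Every stage carried; the borrower prevails on this issue.
— Issue II —
Stage II.1 (borrower, the preponderance of the evidence, weight exceeds 50): (f) net 54−1=53 > 50 — meets; (g) 56 > 50 — meets.
  All elements met. The burden passes to the lender.
Stage II.2 (lender, a substantially-more-likely showing, weight is at least 76): (h) net 81−11=70 < 76 — fails.
  Stage II.2 not carried; the lender fails its burden.
The analysis ends at Stage II.2; the borrower prevails on this issue.
Per-issue: Issue I → borrower; Issue II → borrower. The borrower must prevail on every issue; overall, the borrower prevails.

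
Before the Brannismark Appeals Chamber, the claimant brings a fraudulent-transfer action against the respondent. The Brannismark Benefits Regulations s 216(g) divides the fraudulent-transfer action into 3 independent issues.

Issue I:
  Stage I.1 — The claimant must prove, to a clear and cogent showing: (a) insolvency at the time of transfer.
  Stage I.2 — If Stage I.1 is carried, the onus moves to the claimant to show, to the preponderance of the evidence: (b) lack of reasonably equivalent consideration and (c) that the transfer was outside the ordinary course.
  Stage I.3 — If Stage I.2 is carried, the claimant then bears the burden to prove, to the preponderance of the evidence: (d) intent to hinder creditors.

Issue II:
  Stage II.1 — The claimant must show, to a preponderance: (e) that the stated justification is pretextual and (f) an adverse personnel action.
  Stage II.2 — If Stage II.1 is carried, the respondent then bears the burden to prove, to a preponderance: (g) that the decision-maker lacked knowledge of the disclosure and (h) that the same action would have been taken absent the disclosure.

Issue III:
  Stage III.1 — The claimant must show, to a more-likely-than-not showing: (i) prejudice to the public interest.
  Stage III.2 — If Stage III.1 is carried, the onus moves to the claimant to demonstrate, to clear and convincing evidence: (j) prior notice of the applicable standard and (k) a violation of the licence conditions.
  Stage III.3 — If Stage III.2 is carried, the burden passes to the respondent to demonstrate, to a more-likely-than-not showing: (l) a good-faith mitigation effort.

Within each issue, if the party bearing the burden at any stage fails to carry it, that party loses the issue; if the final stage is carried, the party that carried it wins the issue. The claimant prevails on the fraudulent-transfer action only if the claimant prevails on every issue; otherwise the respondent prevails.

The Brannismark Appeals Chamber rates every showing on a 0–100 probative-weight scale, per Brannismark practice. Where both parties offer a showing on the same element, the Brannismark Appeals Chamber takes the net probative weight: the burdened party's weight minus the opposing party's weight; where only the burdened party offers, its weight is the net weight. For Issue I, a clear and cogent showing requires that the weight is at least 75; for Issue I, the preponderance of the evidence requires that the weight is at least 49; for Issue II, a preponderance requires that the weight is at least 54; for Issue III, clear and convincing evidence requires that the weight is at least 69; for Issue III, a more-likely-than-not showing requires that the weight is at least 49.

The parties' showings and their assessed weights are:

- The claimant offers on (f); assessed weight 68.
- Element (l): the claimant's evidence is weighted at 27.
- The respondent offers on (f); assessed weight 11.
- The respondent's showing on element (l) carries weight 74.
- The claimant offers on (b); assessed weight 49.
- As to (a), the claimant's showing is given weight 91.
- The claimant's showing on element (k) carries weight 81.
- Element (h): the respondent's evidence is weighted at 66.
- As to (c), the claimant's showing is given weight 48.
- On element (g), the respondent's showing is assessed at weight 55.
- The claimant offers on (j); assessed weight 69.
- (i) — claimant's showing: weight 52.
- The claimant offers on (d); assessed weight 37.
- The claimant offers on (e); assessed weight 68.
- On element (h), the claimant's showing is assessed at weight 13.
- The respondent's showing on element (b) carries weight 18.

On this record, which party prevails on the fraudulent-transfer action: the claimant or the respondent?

respondent

— Issue I —
At Stage I.1 the claimant must meet a clear and cogent showing (weight is at least 75): on (a) the weight is 91, ≥ 75, so (a) meets the standard.
  Stage I.1 carried; the burden remains with the claimant.
At Stage I.2 the claimant must meet the preponderance of the evidence (weight is at least 49): on (b) the weight is 49 less the opposing 18 gives net 31, which does not reach 49, so (b) does not meet the standard; on (c) the weight is 48, which does not reach 49, so (c) does not meet the standard.
  Not every element is met, so the claimant fails to carry Stage I.2.
So the respondent prevails on this issue.
— Issue II —
Stage II.1 — burden on claimant; standard: a preponderance (weight is at least 54).
    (e): 68 ≥ 54 [met]
    (f): 68 − 11 = 57 ≥ 54 [met]
  All elements met. The burden passes to the respondent.
Stage II.2 — burden on respondent; standard: a preponderance (weight is at least 54).
    (g): 55 ≥ 54 [met]
    (h): 66 − 13 = 53 < 54 [not met]
  The respondent does not carry Stage II.2.
The analysis ends at Stage II.2; the claimant prevails on this issue.
— Issue III —
Stage III.1 — burden on claimant; standard: a more-likely-than-not showing (weight is at least 49).
    (i): 52 ≥ 49 [met]
  Stage III.1 carried; the burden remains with the claimant.
Stage III.2 — burden on claimant; standard: clear and convincing evidence (weight is at least 69).
    (j): 69 ≥ 69 [met]
    (k): 81 ≥ 69 [met]
  All elements met. The burden passes to the respondent.
Stage III.3 — burden on respondent; standard: a more-likely-than-not showing (weight is at least 49).
    (l): 74 − 27 = 47 < 49 [not met]
  Stage III.3 not carried; the respondent fails its burden.
The claimant prevails on this issue.
Per-issue: Issue I → respondent; Issue II → claimant; Issue III → claimant. The claimant must prevail on every issue; overall, the respondent prevails.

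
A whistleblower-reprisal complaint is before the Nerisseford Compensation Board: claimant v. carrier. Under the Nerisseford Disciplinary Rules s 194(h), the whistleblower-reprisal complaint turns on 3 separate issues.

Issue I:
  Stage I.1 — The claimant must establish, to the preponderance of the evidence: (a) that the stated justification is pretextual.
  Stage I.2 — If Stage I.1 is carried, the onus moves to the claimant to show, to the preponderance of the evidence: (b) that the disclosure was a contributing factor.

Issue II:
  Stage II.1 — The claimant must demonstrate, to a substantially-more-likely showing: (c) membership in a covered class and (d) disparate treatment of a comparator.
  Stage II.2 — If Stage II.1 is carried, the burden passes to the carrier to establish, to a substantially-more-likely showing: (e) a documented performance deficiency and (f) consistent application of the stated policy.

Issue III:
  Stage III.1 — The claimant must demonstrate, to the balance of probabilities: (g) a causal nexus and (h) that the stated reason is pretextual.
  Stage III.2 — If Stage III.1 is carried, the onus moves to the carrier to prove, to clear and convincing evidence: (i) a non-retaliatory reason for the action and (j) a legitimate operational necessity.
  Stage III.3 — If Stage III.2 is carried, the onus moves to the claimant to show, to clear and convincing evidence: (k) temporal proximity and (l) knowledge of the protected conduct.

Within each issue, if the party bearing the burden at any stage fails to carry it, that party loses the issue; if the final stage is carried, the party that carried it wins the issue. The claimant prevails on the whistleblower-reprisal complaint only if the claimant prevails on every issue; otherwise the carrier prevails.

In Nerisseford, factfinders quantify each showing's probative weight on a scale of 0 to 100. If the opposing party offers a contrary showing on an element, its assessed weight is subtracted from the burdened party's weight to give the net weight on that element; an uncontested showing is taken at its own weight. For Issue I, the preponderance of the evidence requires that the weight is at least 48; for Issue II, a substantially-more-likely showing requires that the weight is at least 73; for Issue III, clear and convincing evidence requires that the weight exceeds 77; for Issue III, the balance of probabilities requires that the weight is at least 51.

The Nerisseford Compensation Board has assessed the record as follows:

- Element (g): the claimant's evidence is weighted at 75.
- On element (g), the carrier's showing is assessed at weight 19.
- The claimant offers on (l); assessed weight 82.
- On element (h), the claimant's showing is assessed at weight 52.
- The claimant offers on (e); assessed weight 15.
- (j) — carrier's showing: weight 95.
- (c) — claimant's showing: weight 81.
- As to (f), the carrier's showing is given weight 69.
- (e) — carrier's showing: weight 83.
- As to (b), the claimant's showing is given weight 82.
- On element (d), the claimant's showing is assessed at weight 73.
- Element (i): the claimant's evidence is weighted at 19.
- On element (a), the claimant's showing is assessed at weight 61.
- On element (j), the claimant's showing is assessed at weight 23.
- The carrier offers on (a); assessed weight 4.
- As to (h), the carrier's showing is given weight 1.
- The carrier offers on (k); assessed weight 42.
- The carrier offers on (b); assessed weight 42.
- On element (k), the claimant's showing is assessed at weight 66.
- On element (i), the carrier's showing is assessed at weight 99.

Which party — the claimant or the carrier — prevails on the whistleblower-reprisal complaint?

carrier

— Issue I —
Stage I.1 — burden on claimant; standard: the preponderance of the evidence (weight is at least 48).
    (a): 61 − 4 = 57 ≥ 48 [met]
  All elements met. The claimant retains the burden for Stage I.2.
Stage I.2 — burden on claimant; standard: the preponderance of the evidence (weight is at least 48).
    (b): 82 − 42 = 40 < 48 [not met]
  Not every element is met, so the claimant fails to carry Stage I.2.
The carrier prevails on this issue.
— Issue II —
Stage II.1 — burden on claimant; standard: a substantially-more-likely showing (weight is at least 73).
    (c): 81 ≥ 73 [met]
    (d): 73 ≥ 73 [met]
  Stage II.1 carried; the burden shifts to the carrier.
Stage II.2 — burden on carrier; standard: a substantially-more-likely showing (weight is at least 73).
    (e): 83 − 15 = 68 < 73 [not met]
    (f): 69 < 73 [not met]
  Stage II.2 not carried; the carrier fails its burden.
So the claimant prevails on this issue.
— Issue III —
Stage III.1 — burden on claimant; standard: the balance of probabilities (weight is at least 51).
    (g): 75 − 19 = 56 ≥ 51 [met]
    (h): 52 − 1 = 51 ≥ 51 [met]
  Stage III.1 carried; the burden shifts to the carrier.
Stage III.2 — burden on carrier; standard: clear and convincing evidence (weight exceeds 77).
    (i): 99 − 19 = 80 > 77 [met]
    (j): 95 − 23 = 72 ≤ 77 [not met]
  The carrier does not carry Stage III.2.
The analysis ends at Stage III.2; the claimant prevails on this issue.
Per-issue: Issue I → carrier; Issue II → claimant; Issue III → claimant. The claimant must prevail on every issue; overall, the carrier prevails.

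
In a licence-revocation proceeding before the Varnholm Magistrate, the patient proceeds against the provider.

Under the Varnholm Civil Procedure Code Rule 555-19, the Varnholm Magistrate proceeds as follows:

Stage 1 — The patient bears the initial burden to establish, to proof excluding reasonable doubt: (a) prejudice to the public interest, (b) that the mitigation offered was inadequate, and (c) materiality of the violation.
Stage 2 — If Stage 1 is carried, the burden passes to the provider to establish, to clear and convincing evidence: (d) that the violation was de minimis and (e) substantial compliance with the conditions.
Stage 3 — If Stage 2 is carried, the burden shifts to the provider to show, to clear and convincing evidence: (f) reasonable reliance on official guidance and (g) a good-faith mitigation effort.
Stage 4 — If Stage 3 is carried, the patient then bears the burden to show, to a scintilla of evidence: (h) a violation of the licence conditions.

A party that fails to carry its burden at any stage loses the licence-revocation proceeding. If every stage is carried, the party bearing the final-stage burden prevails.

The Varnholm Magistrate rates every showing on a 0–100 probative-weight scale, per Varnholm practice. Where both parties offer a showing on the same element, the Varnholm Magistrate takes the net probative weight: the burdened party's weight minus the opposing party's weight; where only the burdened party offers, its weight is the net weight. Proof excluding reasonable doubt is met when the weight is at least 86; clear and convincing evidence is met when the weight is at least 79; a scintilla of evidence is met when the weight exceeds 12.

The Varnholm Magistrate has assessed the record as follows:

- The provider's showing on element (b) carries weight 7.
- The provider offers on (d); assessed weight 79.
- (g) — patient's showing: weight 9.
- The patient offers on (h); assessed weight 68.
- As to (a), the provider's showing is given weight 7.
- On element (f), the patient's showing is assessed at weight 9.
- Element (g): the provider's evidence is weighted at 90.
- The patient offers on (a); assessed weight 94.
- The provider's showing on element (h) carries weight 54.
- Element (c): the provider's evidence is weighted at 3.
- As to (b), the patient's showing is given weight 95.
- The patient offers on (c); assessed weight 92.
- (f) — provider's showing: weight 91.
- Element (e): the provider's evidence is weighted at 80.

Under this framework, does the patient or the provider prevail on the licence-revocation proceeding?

patient

At Stage 1 the patient must meet proof excluding reasonable doubt (weight is at least 86): on (a) the weight is 94 less the opposing 7 gives net 87, ≥ 86, so (a) meets the standard; on (b) the weight is 95 less the opposing 7 gives net 88, which does reach 86, so (b) meets the standard; on (c) the weight is 92 less the opposing 3 gives net 89, ≥ 86, so (c) meets the standard.
  The patient carries Stage 1; the provider now bears the burden.
At Stage 2 the provider must meet clear and convincing evidence (weight is at least 79): on (d) the weight is 79, which does reach 79, so (d) meets the standard; on (e) the weight is 80, which does reach 79, so (e) meets the standard.
  All elements met. The provider retains the burden for Stage 3.
At Stage 3 the provider must meet clear and convincing evidence (weight is at least 79): on (f) the weight is 91 less the opposing 9 gives net 82, ≥ 79, so (f) meets the standard; on (g) the weight is 90 less the opposing 9 gives net 81, which does reach 79, so (g) meets the standard.
  All elements met. The burden passes to the patient.
At Stage 4 the patient must meet a scintilla of evidence (weight exceeds 12): on (h) the weight is 68 less the opposing 54 gives net 14, > 12, so (h) meets the standard.
  All elements met at the final stage.
With every stage satisfied, the patient prevails.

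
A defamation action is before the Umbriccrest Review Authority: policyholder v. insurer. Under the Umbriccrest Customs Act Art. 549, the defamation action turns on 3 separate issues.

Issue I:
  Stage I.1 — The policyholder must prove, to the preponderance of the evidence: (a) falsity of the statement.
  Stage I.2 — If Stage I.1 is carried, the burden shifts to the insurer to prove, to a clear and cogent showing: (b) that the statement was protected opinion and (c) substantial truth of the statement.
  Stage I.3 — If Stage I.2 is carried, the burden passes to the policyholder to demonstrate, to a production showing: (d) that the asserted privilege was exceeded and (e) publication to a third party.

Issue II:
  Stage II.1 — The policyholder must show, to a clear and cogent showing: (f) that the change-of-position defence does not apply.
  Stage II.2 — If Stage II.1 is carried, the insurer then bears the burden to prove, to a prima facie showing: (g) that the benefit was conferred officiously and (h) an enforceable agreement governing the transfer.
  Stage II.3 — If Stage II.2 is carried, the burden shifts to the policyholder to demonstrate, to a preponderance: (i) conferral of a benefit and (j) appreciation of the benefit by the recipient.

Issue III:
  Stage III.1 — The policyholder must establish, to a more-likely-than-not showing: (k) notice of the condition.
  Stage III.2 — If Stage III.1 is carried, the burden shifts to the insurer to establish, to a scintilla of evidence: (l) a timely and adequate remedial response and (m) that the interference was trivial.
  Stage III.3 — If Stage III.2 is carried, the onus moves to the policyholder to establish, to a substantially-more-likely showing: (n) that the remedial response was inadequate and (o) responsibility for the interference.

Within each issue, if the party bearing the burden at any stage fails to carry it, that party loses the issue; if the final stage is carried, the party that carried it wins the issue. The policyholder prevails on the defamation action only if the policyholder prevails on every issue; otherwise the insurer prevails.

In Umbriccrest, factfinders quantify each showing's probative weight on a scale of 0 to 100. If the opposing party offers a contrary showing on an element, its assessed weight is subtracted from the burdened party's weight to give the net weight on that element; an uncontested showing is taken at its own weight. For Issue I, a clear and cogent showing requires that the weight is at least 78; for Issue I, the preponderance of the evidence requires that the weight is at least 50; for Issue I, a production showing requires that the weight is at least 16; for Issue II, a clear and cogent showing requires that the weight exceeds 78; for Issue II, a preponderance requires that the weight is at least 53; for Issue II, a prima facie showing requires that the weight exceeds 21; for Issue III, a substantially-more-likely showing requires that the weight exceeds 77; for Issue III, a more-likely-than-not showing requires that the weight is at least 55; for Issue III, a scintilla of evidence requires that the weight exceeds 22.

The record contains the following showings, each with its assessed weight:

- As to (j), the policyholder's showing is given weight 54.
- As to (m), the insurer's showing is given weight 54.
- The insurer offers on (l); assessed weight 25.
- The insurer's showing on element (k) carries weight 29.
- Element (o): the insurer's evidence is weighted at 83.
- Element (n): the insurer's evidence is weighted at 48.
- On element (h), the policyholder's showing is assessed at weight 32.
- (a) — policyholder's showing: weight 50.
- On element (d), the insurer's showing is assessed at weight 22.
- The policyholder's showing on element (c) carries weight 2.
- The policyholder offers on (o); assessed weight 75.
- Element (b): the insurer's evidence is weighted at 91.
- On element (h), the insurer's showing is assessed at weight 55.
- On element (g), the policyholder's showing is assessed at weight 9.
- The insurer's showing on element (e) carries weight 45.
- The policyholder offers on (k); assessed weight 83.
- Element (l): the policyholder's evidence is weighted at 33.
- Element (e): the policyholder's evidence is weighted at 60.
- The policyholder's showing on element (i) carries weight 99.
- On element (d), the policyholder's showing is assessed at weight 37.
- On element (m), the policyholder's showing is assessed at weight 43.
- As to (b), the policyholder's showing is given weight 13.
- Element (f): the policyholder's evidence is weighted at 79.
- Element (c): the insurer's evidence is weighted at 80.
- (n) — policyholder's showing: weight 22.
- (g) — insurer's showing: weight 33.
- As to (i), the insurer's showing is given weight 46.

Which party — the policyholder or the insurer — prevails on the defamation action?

insurer

— Issue I —
At Stage I.1 the policyholder must meet the preponderance of the evidence (weight is at least 50): on (a) the weight is 50, which does reach 50, so (a) meets the standard.
  The policyholder carries Stage I.1; the insurer now bears the burden.
At Stage I.2 the insurer must meet a clear and cogent showing (weight is at least 78): on (b) the weight is 91 less the opposing 13 gives net 78, ≥ 78, so (b) meets the standard; on (c) the weight is 80 less the opposing 2 gives net 78, which does reach 78, so (c) meets the standard.
  The insurer carries Stage I.2; the policyholder now bears the burden.
At Stage I.3 the policyholder must meet a production showing (weight is at least 16): on (d) the weight is 37 less the opposing 22 gives net 15, < 16, so (d) does not meet the standard; on (e) the weight is 60 less the opposing 45 gives net 15, which does not reach 16, so (e) does not meet the standard.
  Not every element is met, so the policyholder fails to carry Stage I.3.
So the insurer prevails on this issue.
— Issue II —
Stage II.1 (policyholder, a clear and cogent showing, weight exceeds 78): (f) 79 > 78 — meets.
  Stage II.1 carried; the burden shifts to the insurer.
Stage II.2 (insurer, a prima facie showing, weight exceeds 21): (g) net 33−9=24 > 21 — meets; (h) net 55−32=23 > 21 — meets.
  The insurer carries Stage II.2; the policyholder now bears the burden.
Stage II.3 (policyholder, a preponderance, weight is at least 53): (i) net 99−46=53 ≥ 53 — meets; (j) 54 ≥ 53 — meets.
  Stage II.3 carried; the final stage is satisfied.
Every stage carried; the policyholder prevails on this issue.
— Issue III —
Stage III.1 (policyholder, a more-likely-than-not showing, weight is at least 55): (k) net 83−29=54 < 55 — fails.
  The policyholder does not carry Stage III.1.
The insurer prevails on this issue.
Per-issue: Issue I → insurer; Issue II → policyholder; Issue III → insurer. The policyholder must prevail on every issue; overall, the insurer prevails.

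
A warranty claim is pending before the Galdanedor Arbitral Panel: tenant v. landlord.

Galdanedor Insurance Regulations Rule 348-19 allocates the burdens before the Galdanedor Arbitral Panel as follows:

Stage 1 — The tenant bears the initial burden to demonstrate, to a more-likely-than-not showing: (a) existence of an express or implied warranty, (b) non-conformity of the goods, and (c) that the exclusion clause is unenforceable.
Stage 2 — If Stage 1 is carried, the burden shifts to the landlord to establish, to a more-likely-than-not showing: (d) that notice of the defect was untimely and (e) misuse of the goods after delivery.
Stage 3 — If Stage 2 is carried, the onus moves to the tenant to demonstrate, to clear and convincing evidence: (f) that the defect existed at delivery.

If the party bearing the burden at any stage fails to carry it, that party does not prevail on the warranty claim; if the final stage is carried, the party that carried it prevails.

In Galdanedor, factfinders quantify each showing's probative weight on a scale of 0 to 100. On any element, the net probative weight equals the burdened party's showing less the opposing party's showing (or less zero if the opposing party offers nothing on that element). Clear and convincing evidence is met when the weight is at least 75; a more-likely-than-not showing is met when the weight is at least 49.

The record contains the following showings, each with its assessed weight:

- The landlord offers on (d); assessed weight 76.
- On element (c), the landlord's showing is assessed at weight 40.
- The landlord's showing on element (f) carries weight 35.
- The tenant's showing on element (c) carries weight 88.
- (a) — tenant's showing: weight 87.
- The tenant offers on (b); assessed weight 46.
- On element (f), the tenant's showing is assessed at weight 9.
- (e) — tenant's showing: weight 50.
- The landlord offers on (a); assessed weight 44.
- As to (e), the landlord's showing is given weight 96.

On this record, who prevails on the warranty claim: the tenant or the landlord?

landlord

Stage 1 — burden on tenant; standard: a more-likely-than-not showing (weight is at least 49).
    (a): 87 − 44 = 43 < 49 [not met]
    (b): 46 < 49 [not met]
    (c): 88 − 40 = 48 < 49 [not met]
  The tenant does not carry Stage 1.
The analysis ends at Stage 1; the landlord prevails.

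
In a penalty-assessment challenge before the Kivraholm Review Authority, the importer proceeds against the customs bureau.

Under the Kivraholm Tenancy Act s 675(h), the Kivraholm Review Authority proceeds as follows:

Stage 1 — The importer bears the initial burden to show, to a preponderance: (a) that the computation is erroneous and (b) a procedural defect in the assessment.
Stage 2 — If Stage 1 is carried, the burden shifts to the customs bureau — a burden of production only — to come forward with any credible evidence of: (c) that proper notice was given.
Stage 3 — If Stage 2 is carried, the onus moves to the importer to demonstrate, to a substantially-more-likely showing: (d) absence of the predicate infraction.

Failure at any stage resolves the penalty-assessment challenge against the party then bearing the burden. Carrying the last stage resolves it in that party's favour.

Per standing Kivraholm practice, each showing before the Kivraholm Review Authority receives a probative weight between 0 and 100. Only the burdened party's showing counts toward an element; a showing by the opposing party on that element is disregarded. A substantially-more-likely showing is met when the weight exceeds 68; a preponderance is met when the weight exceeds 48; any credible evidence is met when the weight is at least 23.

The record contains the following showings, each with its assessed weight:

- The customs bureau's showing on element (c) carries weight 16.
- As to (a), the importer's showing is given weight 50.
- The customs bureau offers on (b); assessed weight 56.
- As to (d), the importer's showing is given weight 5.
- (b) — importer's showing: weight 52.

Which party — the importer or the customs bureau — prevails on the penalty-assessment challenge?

At Stage 1 the importer must meet a preponderance (weight exceeds 48): on (a) the weight is 50, which does exceed 48, so (a) meets the standard; on (b) the weight is 52 (the customs bureau's 56 is given no effect), which does exceed 48, so (b) meets the standard.
  Stage 1 is satisfied; the onus moves to the customs bureau.
At Stage 2 the customs bureau must meet any credible evidence (weight is at least 23): on (c) the weight is 16, < 23, so (c) does not meet the standard.
  Not every element is met, so the customs bureau fails to carry Stage 2.
The analysis ends at Stage 2; the importer prevails.

importer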